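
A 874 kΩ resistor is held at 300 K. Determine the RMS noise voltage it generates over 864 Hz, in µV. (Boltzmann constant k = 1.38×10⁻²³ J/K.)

3.54 µV

V_n = √(4kTRB)
4kTRB = 4 × 1.38×10⁻²³ × 300 × 8.74×10⁵ × 8.64×10² = 1.25×10⁻¹¹ V²
V_n = √(1.25×10⁻¹¹) = 3.54×10⁻⁶ V = 3.54 µV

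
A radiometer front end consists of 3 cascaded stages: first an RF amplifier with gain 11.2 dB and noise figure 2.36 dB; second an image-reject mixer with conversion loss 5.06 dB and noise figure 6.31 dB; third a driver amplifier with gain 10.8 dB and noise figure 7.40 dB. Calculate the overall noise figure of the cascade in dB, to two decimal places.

4.86 dB

Convert to linear (a loss of L dB is a gain of −L dB): F_i = 10^(NF_i/10), G_i = 10^(G_i,dB/10)
  Stage 1: F_1 = 10^(2.36/10) = 1.722, G_1 = 10^(11.2/10) = 13.18
  Stage 2: F_2 = 10^(6.31/10) = 4.276, G_2 = 10^(−5.06/10) = 0.3119
  Stage 3: F_3 = 10^(7.40/10) = 5.495, G_3 = 10^(10.8/10) = 12.02
Friis cascade:
  F = 1.722 + (4.276 − 1)/13.18 + (5.495 − 1)/4.111 = 3.064
NF = 10 log₁₀(3.064) = 4.86 dB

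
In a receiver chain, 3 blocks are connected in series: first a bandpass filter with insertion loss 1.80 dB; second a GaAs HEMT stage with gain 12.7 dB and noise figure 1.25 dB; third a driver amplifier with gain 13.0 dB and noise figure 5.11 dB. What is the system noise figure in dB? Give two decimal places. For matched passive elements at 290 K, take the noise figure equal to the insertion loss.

Convert to linear (a loss of L dB is a gain of −L dB): F_i = 10^(NF_i/10), G_i = 10^(G_i,dB/10)
  Stage 1: F_1 = 10^(1.80/10) = 1.514, G_1 = 10^(−1.80/10) = 0.6607
  Stage 2: F_2 = 10^(1.25/10) = 1.334, G_2 = 10^(12.7/10) = 18.62
  Stage 3: F_3 = 10^(5.11/10) = 3.243, G_3 = 10^(13.0/10) = 19.95
Friis cascade:
  F = 1.514 + (1.334 − 1)/0.6607 + (3.243 − 1)/12.30 = 2.201
NF = 10 log₁₀(2.201) = 3.43 dB

3.43 dB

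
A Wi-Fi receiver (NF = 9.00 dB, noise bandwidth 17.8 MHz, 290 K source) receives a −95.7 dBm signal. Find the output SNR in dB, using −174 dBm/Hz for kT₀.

−3.2 dB

Noise floor: N = −174 + 10 log₁₀(B) + NF
10 log₁₀(1.78×10⁷) = 72.5 dB
N = −174 + 72.5 + 9.00 = −92.50 dBm
SNR = P_sig − N = −95.7 − (−92.50) = −3.20 dB → −3.2 dB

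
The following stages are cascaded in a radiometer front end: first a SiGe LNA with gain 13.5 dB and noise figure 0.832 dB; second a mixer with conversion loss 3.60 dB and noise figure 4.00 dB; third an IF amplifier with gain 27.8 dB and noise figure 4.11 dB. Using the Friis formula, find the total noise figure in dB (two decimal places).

1.58 dB

Convert to linear (a loss of L dB is a gain of −L dB): F_i = 10^(NF_i/10), G_i = 10^(G_i,dB/10)
  Stage 1: F_1 = 10^(0.832/10) = 1.211, G_1 = 10^(13.5/10) = 22.39
  Stage 2: F_2 = 10^(4.00/10) = 2.512, G_2 = 10^(−3.60/10) = 0.4365
  Stage 3: F_3 = 10^(4.11/10) = 2.576, G_3 = 10^(27.8/10) = 602.6
Friis cascade:
  F = 1.211 + (2.512 − 1)/22.39 + (2.576 − 1)/9.772 = 1.440
NF = 10 log₁₀(1.440) = 1.58 dB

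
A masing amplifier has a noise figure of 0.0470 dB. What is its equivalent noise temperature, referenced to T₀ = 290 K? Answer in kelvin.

3.16 K

F = 10^(0.0470/10) = 1.01088
T_e = (F − 1)·T₀ = (1.01088 − 1) × 290 = 3.16 K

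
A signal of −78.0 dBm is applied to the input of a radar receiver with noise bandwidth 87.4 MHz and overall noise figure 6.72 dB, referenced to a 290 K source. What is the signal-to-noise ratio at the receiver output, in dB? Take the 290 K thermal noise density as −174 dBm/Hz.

9.9 dB

Noise floor: N = −174 + 10 log₁₀(B) + NF
10 log₁₀(8.74×10⁷) = 79.42 dB
N = −174 + 79.42 + 6.72 = −87.86 dBm
SNR = P_sig − N = −78.0 − (−87.86) = 9.86 dB → 9.9 dB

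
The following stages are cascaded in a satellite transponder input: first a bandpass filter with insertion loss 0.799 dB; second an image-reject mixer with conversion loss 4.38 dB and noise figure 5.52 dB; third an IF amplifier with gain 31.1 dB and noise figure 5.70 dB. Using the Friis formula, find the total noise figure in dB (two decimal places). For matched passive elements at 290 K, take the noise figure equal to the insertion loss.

11.22 dB

Convert to linear (a loss of L dB is a gain of −L dB): F_i = 10^(NF_i/10), G_i = 10^(G_i,dB/10)
  Stage 1: F_1 = 10^(0.799/10) = 1.202, G_1 = 10^(−0.799/10) = 0.8320
  Stage 2: F_2 = 10^(5.52/10) = 3.565, G_2 = 10^(−4.38/10) = 0.3648
  Stage 3: F_3 = 10^(5.70/10) = 3.715, G_3 = 10^(31.1/10) = 1288
Friis cascade:
  F = 1.202 + (3.565 − 1)/0.8320 + (3.715 − 1)/0.3035 = 13.23
NF = 10 log₁₀(13.23) = 11.22 dB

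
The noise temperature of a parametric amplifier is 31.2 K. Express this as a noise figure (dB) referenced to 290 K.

0.444 dB

F = 1 + T_e/T₀ = 1 + 31.2/290 = 1.10759
NF = 10 log₁₀(1.10759) = 0.444 dB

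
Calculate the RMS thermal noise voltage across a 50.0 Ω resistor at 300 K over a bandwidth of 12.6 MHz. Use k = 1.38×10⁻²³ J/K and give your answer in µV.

3.23 µV

V_n = √(4kTRB)
4kTRB = 4 × 1.38×10⁻²³ × 300 × 5.00×10¹ × 1.26×10⁷ = 1.04×10⁻¹¹ V²
V_n = √(1.04×10⁻¹¹) = 3.23×10⁻⁶ V = 3.23 µV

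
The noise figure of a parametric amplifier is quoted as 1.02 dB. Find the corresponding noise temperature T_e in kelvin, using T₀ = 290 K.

76.8 K

F = 10^(1.02/10) = 1.26474
T_e = (F − 1)·T₀ = (1.26474 − 1) × 290 = 76.8 K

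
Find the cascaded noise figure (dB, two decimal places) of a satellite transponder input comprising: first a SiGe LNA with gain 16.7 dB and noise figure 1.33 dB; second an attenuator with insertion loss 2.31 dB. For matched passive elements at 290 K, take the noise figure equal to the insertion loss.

Convert to linear (a loss of L dB is a gain of −L dB): F_i = 10^(NF_i/10), G_i = 10^(G_i,dB/10)
  Stage 1: F_1 = 10^(1.33/10) = 1.358, G_1 = 10^(16.7/10) = 46.77
  Stage 2: F_2 = 10^(2.31/10) = 1.702, G_2 = 10^(−2.31/10) = 0.5875
Friis cascade:
  F = 1.358 + (1.702 − 1)/46.77 = 1.373
NF = 10 log₁₀(1.373) = 1.38 dB

1.38 dB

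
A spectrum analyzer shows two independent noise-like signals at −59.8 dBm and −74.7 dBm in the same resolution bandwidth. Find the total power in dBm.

−59.7 dBm

Convert to linear, add, convert back:
P₁ = 1.05×10⁻⁹ W, P₂ = 3.39×10⁻¹¹ W
P_tot = 1.08×10⁻⁹ W → 10 log₁₀(P_tot / 10⁻³) = −59.7 dBm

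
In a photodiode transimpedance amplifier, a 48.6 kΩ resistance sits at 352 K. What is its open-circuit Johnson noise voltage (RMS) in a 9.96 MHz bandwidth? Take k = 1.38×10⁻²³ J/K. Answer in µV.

97.0 µV

V_n = √(4kTRB)
4kTRB = 4 × 1.38×10⁻²³ × 352 × 4.86×10⁴ × 9.96×10⁶ = 9.41×10⁻⁹ V²
V_n = √(9.41×10⁻⁹) = 9.70×10⁻⁵ V = 97.0 µV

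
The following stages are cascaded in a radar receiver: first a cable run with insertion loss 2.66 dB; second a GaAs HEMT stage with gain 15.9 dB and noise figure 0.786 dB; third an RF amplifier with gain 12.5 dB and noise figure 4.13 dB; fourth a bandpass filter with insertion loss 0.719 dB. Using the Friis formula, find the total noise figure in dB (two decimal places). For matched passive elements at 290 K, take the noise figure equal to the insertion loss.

Convert to linear (a loss of L dB is a gain of −L dB): F_i = 10^(NF_i/10), G_i = 10^(G_i,dB/10)
  Stage 1: F_1 = 10^(2.66/10) = 1.845, G_1 = 10^(−2.66/10) = 0.5420
  Stage 2: F_2 = 10^(0.786/10) = 1.198, G_2 = 10^(15.9/10) = 38.90
  Stage 3: F_3 = 10^(4.13/10) = 2.588, G_3 = 10^(12.5/10) = 17.78
  Stage 4: F_4 = 10^(0.719/10) = 1.180, G_4 = 10^(−0.719/10) = 0.8474
Friis cascade:
  F = 1.845 + (1.198 − 1)/0.5420 + (2.588 − 1)/21.09 + (1.180 − 1)/375.0 = 2.287
NF = 10 log₁₀(2.287) = 3.59 dB

3.59 dB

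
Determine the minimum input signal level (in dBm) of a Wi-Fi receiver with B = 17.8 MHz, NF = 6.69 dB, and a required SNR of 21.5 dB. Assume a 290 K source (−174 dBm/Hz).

−73.3 dBm

Sensitivity = −174 + 10 log₁₀(B) + NF + SNR_min
= −174 + 72.5 + 6.69 + 21.5
= −73.31 dBm → −73.3 dBm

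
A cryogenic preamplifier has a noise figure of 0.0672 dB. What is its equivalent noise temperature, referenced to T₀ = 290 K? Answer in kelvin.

F = 10^(0.0672/10) = 1.01559
T_e = (F − 1)·T₀ = (1.01559 − 1) × 290 = 4.52 K

4.52 K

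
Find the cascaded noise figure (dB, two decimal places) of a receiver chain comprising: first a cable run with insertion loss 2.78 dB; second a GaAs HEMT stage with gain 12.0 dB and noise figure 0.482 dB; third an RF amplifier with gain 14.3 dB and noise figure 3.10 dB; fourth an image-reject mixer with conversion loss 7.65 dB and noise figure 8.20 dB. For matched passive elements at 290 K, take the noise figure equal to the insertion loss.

3.56 dB

Convert to linear (a loss of L dB is a gain of −L dB): F_i = 10^(NF_i/10), G_i = 10^(G_i,dB/10)
  Stage 1: F_1 = 10^(2.78/10) = 1.897, G_1 = 10^(−2.78/10) = 0.5272
  Stage 2: F_2 = 10^(0.482/10) = 1.117, G_2 = 10^(12.0/10) = 15.85
  Stage 3: F_3 = 10^(3.10/10) = 2.042, G_3 = 10^(14.3/10) = 26.92
  Stage 4: F_4 = 10^(8.20/10) = 6.607, G_4 = 10^(−7.65/10) = 0.1718
Friis cascade:
  F = 1.897 + (1.117 − 1)/0.5272 + (2.042 − 1)/8.356 + (6.607 − 1)/224.9 = 2.269
NF = 10 log₁₀(2.269) = 3.56 dB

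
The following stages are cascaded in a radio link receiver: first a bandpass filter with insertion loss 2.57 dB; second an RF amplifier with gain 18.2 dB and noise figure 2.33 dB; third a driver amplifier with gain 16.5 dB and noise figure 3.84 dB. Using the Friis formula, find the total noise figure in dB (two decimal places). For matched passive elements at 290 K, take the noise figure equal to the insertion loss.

4.95 dB

Convert to linear (a loss of L dB is a gain of −L dB): F_i = 10^(NF_i/10), G_i = 10^(G_i,dB/10)
  Stage 1: F_1 = 10^(2.57/10) = 1.807, G_1 = 10^(−2.57/10) = 0.5534
  Stage 2: F_2 = 10^(2.33/10) = 1.710, G_2 = 10^(18.2/10) = 66.07
  Stage 3: F_3 = 10^(3.84/10) = 2.421, G_3 = 10^(16.5/10) = 44.67
Friis cascade:
  F = 1.807 + (1.710 − 1)/0.5534 + (2.421 − 1)/36.56 = 3.129
NF = 10 log₁₀(3.129) = 4.95 dB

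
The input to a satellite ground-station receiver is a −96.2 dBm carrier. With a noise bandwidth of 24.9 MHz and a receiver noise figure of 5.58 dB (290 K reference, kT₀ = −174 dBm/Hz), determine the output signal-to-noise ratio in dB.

−1.7 dB

Noise floor: N = −174 + 10 log₁₀(B) + NF
10 log₁₀(2.49×10⁷) = 73.96 dB
N = −174 + 73.96 + 5.58 = −94.46 dBm
SNR = P_sig − N = −96.2 − (−94.46) = −1.74 dB → −1.7 dB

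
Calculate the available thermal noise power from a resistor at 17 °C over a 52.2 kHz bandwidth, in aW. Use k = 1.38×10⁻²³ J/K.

T = 17 °C + 273.15 = 290.15 K
P_n = kTB = 1.38×10⁻²³ × 290.15 × 5.22×10⁴ = 2.09×10⁻¹⁶ W = 209 aW

209 aW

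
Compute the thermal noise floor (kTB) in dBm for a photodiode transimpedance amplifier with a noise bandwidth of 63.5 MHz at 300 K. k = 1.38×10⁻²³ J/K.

P_n = kTB = 1.38×10⁻²³ × 300 × 6.35×10⁷ = 2.63×10⁻¹³ W
In dBm: 10 log₁₀(2.63×10⁻¹³ / 10⁻³) = −95.8 dBm

−95.8 dBm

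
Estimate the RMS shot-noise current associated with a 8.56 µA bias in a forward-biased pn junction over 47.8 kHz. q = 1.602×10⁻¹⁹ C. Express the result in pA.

I_n = √(2qI·B)
2qI·B = 2 × 1.602×10⁻¹⁹ × 8.56×10⁻⁶ × 4.78×10⁴ = 1.31×10⁻¹⁹ A²
I_n = √(1.31×10⁻¹⁹) = 3.62×10⁻¹⁰ A = 362 pA

362 pA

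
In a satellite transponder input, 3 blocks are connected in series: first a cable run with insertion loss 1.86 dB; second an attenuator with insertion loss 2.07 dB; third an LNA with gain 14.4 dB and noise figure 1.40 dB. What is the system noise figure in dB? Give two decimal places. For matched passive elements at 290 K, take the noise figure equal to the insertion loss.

Convert to linear (a loss of L dB is a gain of −L dB): F_i = 10^(NF_i/10), G_i = 10^(G_i,dB/10)
  Stage 1: F_1 = 10^(1.86/10) = 1.535, G_1 = 10^(−1.86/10) = 0.6516
  Stage 2: F_2 = 10^(2.07/10) = 1.611, G_2 = 10^(−2.07/10) = 0.6209
  Stage 3: F_3 = 10^(1.40/10) = 1.380, G_3 = 10^(14.4/10) = 27.54
Friis cascade:
  F = 1.535 + (1.611 − 1)/0.6516 + (1.380 − 1)/0.4046 = 3.412
NF = 10 log₁₀(3.412) = 5.33 dB

5.33 dB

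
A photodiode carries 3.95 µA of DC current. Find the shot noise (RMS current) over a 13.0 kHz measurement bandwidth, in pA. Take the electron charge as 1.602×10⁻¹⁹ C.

128 pA

I_n = √(2qI·B)
2qI·B = 2 × 1.602×10⁻¹⁹ × 3.95×10⁻⁶ × 1.30×10⁴ = 1.65×10⁻²⁰ A²
I_n = √(1.65×10⁻²⁰) = 1.28×10⁻¹⁰ A = 128 pA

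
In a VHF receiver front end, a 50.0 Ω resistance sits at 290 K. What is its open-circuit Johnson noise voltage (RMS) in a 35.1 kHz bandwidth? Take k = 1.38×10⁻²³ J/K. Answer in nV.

168 nV

V_n = √(4kTRB)
4kTRB = 4 × 1.38×10⁻²³ × 290 × 5.00×10¹ × 3.51×10⁴ = 2.81×10⁻¹⁴ V²
V_n = √(2.81×10⁻¹⁴) = 1.68×10⁻⁷ V = 168 nV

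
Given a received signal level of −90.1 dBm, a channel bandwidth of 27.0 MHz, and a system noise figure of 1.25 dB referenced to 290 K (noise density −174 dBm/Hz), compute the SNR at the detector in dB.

8.3 dB

Noise floor: N = −174 + 10 log₁₀(B) + NF
10 log₁₀(2.70×10⁷) = 74.31 dB
N = −174 + 74.31 + 1.25 = −98.44 dBm
SNR = P_sig − N = −90.1 − (−98.44) = 8.34 dB → 8.3 dB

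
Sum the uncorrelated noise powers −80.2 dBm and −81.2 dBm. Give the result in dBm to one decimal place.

Convert to linear, add, convert back:
P₁ = 9.55×10⁻¹² W, P₂ = 7.59×10⁻¹² W
P_tot = 1.71×10⁻¹¹ W → 10 log₁₀(P_tot / 10⁻³) = −77.7 dBm

−77.7 dBm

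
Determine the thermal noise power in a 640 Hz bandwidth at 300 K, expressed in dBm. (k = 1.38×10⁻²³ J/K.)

P_n = kTB = 1.38×10⁻²³ × 300 × 6.40×10² = 2.65×10⁻¹⁸ W
In dBm: 10 log₁₀(2.65×10⁻¹⁸ / 10⁻³) = −145.8 dBm

−145.8 dBm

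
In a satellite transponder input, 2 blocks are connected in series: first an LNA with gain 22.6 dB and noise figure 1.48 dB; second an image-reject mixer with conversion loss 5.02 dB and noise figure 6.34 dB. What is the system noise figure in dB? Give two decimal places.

1.54 dB

Convert to linear (a loss of L dB is a gain of −L dB): F_i = 10^(NF_i/10), G_i = 10^(G_i,dB/10)
  Stage 1: F_1 = 10^(1.48/10) = 1.406, G_1 = 10^(22.6/10) = 182.0
  Stage 2: F_2 = 10^(6.34/10) = 4.305, G_2 = 10^(−5.02/10) = 0.3148
Friis cascade:
  F = 1.406 + (4.305 − 1)/182.0 = 1.424
NF = 10 log₁₀(1.424) = 1.54 dB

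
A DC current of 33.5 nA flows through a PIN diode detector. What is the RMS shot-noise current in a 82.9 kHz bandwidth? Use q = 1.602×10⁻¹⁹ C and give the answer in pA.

29.8 pA

I_n = √(2qI·B)
2qI·B = 2 × 1.602×10⁻¹⁹ × 3.35×10⁻⁸ × 8.29×10⁴ = 8.90×10⁻²² A²
I_n = √(8.90×10⁻²²) = 2.98×10⁻¹¹ A = 29.8 pA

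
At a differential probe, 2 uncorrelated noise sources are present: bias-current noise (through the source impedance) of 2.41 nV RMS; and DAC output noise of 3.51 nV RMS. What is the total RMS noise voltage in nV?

4.26 nV

Uncorrelated sources add in power (mean-square): V_tot = √(ΣV_i²)
V_tot = √[(2.41×10⁻⁹)² + (3.51×10⁻⁹)²] = 4.26×10⁻⁹ V = 4.26 nV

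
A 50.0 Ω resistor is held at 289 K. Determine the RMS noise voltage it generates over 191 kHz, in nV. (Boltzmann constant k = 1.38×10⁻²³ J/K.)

V_n = √(4kTRB)
4kTRB = 4 × 1.38×10⁻²³ × 289 × 5.00×10¹ × 1.91×10⁵ = 1.52×10⁻¹³ V²
V_n = √(1.52×10⁻¹³) = 3.90×10⁻⁷ V = 390 nV

390 nV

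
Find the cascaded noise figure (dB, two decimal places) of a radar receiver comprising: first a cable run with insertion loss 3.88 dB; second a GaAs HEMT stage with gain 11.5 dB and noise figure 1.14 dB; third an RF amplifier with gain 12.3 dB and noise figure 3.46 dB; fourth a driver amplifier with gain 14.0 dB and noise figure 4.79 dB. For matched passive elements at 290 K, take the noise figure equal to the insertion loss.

Convert to linear (a loss of L dB is a gain of −L dB): F_i = 10^(NF_i/10), G_i = 10^(G_i,dB/10)
  Stage 1: F_1 = 10^(3.88/10) = 2.443, G_1 = 10^(−3.88/10) = 0.4093
  Stage 2: F_2 = 10^(1.14/10) = 1.300, G_2 = 10^(11.5/10) = 14.13
  Stage 3: F_3 = 10^(3.46/10) = 2.218, G_3 = 10^(12.3/10) = 16.98
  Stage 4: F_4 = 10^(4.79/10) = 3.013, G_4 = 10^(14.0/10) = 25.12
Friis cascade:
  F = 2.443 + (1.300 − 1)/0.4093 + (2.218 − 1)/5.781 + (3.013 − 1)/98.17 = 3.408
NF = 10 log₁₀(3.408) = 5.33 dB

5.33 dB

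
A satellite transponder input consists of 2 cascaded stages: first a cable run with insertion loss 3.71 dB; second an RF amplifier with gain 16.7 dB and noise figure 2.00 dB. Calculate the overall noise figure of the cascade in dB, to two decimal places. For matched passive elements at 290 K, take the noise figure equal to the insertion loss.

5.71 dB

Convert to linear (a loss of L dB is a gain of −L dB): F_i = 10^(NF_i/10), G_i = 10^(G_i,dB/10)
  Stage 1: F_1 = 10^(3.71/10) = 2.350, G_1 = 10^(−3.71/10) = 0.4256
  Stage 2: F_2 = 10^(2.00/10) = 1.585, G_2 = 10^(16.7/10) = 46.77
Friis cascade:
  F = 2.350 + (1.585 − 1)/0.4256 = 3.724
NF = 10 log₁₀(3.724) = 5.71 dB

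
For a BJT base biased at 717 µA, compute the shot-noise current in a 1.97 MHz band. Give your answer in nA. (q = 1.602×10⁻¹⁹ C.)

I_n = √(2qI·B)
2qI·B = 2 × 1.602×10⁻¹⁹ × 7.17×10⁻⁴ × 1.97×10⁶ = 4.53×10⁻¹⁶ A²
I_n = √(4.53×10⁻¹⁶) = 2.13×10⁻⁸ A = 21.3 nA

21.3 nA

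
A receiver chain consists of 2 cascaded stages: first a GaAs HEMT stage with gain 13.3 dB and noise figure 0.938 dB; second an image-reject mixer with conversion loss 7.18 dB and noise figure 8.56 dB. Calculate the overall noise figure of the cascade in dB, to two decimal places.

1.85 dB

Convert to linear (a loss of L dB is a gain of −L dB): F_i = 10^(NF_i/10), G_i = 10^(G_i,dB/10)
  Stage 1: F_1 = 10^(0.938/10) = 1.241, G_1 = 10^(13.3/10) = 21.38
  Stage 2: F_2 = 10^(8.56/10) = 7.178, G_2 = 10^(−7.18/10) = 0.1914
Friis cascade:
  F = 1.241 + (7.178 − 1)/21.38 = 1.530
NF = 10 log₁₀(1.530) = 1.85 dB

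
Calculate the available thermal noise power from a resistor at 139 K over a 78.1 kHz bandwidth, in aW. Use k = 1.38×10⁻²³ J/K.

150 aW

P_n = kTB = 1.38×10⁻²³ × 139 × 7.81×10⁴ = 1.50×10⁻¹⁶ W = 150 aW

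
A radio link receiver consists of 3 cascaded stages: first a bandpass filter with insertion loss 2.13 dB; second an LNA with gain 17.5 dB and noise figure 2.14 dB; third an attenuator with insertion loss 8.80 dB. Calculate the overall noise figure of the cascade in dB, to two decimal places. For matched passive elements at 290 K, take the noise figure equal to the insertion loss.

Convert to linear (a loss of L dB is a gain of −L dB): F_i = 10^(NF_i/10), G_i = 10^(G_i,dB/10)
  Stage 1: F_1 = 10^(2.13/10) = 1.633, G_1 = 10^(−2.13/10) = 0.6124
  Stage 2: F_2 = 10^(2.14/10) = 1.637, G_2 = 10^(17.5/10) = 56.23
  Stage 3: F_3 = 10^(8.80/10) = 7.586, G_3 = 10^(−8.80/10) = 0.1318
Friis cascade:
  F = 1.633 + (1.637 − 1)/0.6124 + (7.586 − 1)/34.43 = 2.864
NF = 10 log₁₀(2.864) = 4.57 dB

4.57 dB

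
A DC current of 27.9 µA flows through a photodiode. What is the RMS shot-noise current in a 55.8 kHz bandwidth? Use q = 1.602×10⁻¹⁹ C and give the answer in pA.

I_n = √(2qI·B)
2qI·B = 2 × 1.602×10⁻¹⁹ × 2.79×10⁻⁵ × 5.58×10⁴ = 4.99×10⁻¹⁹ A²
I_n = √(4.99×10⁻¹⁹) = 7.06×10⁻¹⁰ A = 706 pA

706 pA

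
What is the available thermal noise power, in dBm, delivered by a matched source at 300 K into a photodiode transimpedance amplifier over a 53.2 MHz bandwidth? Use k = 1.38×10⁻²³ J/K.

P_n = kTB = 1.38×10⁻²³ × 300 × 5.32×10⁷ = 2.20×10⁻¹³ W
In dBm: 10 log₁₀(2.20×10⁻¹³ / 10⁻³) = −96.6 dBm

−96.6 dBm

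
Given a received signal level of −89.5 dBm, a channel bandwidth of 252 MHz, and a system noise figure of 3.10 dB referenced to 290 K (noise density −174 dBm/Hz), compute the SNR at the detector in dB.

−2.6 dB

Noise floor: N = −174 + 10 log₁₀(B) + NF
10 log₁₀(2.52×10⁸) = 84.01 dB
N = −174 + 84.01 + 3.10 = −86.89 dBm
SNR = P_sig − N = −89.5 − (−86.89) = −2.61 dB → −2.6 dB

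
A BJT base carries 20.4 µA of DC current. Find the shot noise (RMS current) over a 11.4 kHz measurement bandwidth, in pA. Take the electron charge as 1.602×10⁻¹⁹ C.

273 pA

I_n = √(2qI·B)
2qI·B = 2 × 1.602×10⁻¹⁹ × 2.04×10⁻⁵ × 1.14×10⁴ = 7.45×10⁻²⁰ A²
I_n = √(7.45×10⁻²⁰) = 2.73×10⁻¹⁰ A = 273 pA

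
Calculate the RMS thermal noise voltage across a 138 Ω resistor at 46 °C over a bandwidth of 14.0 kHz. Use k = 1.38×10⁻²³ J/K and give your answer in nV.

T = 46 °C + 273.15 = 319.15 K
V_n = √(4kTRB)
4kTRB = 4 × 1.38×10⁻²³ × 319.15 × 1.38×10² × 1.40×10⁴ = 3.40×10⁻¹⁴ V²
V_n = √(3.40×10⁻¹⁴) = 1.84×10⁻⁷ V = 184 nV

184 nV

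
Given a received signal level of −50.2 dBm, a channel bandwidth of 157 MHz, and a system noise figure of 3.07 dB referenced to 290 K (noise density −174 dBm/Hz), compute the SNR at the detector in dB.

38.8 dB

Noise floor: N = −174 + 10 log₁₀(B) + NF
10 log₁₀(1.57×10⁸) = 81.96 dB
N = −174 + 81.96 + 3.07 = −88.97 dBm
SNR = P_sig − N = −50.2 − (−88.97) = 38.77 dB → 38.8 dB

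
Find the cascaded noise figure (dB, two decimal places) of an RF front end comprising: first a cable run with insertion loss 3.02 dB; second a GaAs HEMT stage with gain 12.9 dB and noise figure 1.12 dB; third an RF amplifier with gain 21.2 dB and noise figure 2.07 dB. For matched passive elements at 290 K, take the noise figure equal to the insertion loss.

4.24 dB

Convert to linear (a loss of L dB is a gain of −L dB): F_i = 10^(NF_i/10), G_i = 10^(G_i,dB/10)
  Stage 1: F_1 = 10^(3.02/10) = 2.004, G_1 = 10^(−3.02/10) = 0.4989
  Stage 2: F_2 = 10^(1.12/10) = 1.294, G_2 = 10^(12.9/10) = 19.50
  Stage 3: F_3 = 10^(2.07/10) = 1.611, G_3 = 10^(21.2/10) = 131.8
Friis cascade:
  F = 2.004 + (1.294 − 1)/0.4989 + (1.611 − 1)/9.727 = 2.657
NF = 10 log₁₀(2.657) = 4.24 dB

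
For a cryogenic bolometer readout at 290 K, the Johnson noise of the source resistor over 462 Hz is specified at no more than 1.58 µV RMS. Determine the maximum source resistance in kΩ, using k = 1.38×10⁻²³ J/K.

Johnson–Nyquist: V_n = √(4kTRB) ⇒ R = V_n² / (4kTB)
4kTB = 4 × 1.38×10⁻²³ × 290 × 4.62×10² = 7.40×10⁻¹⁸
R = (1.58×10⁻⁶)² / 7.40×10⁻¹⁸ = 3.38×10⁵ Ω = 338 kΩ

338 kΩ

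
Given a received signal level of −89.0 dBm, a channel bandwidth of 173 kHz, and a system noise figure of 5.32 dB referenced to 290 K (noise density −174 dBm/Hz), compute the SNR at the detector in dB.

Noise floor: N = −174 + 10 log₁₀(B) + NF
10 log₁₀(1.73×10⁵) = 52.38 dB
N = −174 + 52.38 + 5.32 = −116.30 dBm
SNR = P_sig − N = −89.0 − (−116.30) = 27.30 dB → 27.3 dB

27.3 dB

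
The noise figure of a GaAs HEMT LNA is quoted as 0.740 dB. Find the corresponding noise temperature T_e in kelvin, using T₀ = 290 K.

F = 10^(0.740/10) = 1.18577
T_e = (F − 1)·T₀ = (1.18577 − 1) × 290 = 53.9 K

53.9 K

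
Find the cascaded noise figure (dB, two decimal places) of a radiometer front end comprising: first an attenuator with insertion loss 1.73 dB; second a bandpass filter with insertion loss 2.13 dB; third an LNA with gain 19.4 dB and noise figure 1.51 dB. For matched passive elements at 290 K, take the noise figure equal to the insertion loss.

Convert to linear (a loss of L dB is a gain of −L dB): F_i = 10^(NF_i/10), G_i = 10^(G_i,dB/10)
  Stage 1: F_1 = 10^(1.73/10) = 1.489, G_1 = 10^(−1.73/10) = 0.6714
  Stage 2: F_2 = 10^(2.13/10) = 1.633, G_2 = 10^(−2.13/10) = 0.6124
  Stage 3: F_3 = 10^(1.51/10) = 1.416, G_3 = 10^(19.4/10) = 87.10
Friis cascade:
  F = 1.489 + (1.633 − 1)/0.6714 + (1.416 − 1)/0.4111 = 3.443
NF = 10 log₁₀(3.443) = 5.37 dB

5.37 dB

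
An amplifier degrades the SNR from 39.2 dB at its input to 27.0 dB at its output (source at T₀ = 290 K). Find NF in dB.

NF (dB) = SNR_in(dB) − SNR_out(dB) when the source is at T₀
NF = 39.2 − 27.0 = 12.2 dB

12.2 dB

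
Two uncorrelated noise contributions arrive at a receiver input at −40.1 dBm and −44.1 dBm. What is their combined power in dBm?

Convert to linear, add, convert back:
P₁ = 9.77×10⁻⁸ W, P₂ = 3.89×10⁻⁸ W
P_tot = 1.37×10⁻⁷ W → 10 log₁₀(P_tot / 10⁻³) = −38.6 dBm

−38.6 dBm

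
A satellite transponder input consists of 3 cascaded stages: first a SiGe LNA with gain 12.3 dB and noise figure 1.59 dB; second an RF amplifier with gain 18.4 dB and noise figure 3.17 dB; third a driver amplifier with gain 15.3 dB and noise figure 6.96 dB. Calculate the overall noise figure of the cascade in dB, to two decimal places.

1.79 dB

Convert to linear (a loss of L dB is a gain of −L dB): F_i = 10^(NF_i/10), G_i = 10^(G_i,dB/10)
  Stage 1: F_1 = 10^(1.59/10) = 1.442, G_1 = 10^(12.3/10) = 16.98
  Stage 2: F_2 = 10^(3.17/10) = 2.075, G_2 = 10^(18.4/10) = 69.18
  Stage 3: F_3 = 10^(6.96/10) = 4.966, G_3 = 10^(15.3/10) = 33.88
Friis cascade:
  F = 1.442 + (2.075 − 1)/16.98 + (4.966 − 1)/1175 = 1.509
NF = 10 log₁₀(1.509) = 1.79 dB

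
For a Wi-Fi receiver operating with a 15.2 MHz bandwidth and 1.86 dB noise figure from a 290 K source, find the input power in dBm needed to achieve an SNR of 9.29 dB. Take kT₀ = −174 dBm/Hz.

−91.0 dBm

Sensitivity = −174 + 10 log₁₀(B) + NF + SNR_min
= −174 + 71.82 + 1.86 + 9.29
= −91.03 dBm → −91.0 dBm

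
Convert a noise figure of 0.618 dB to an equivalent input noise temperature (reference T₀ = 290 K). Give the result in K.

44.3 K

F = 10^(0.618/10) = 1.15292
T_e = (F − 1)·T₀ = (1.15292 − 1) × 290 = 44.3 K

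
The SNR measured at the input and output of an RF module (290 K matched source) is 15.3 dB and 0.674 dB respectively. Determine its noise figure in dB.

14.626 dB

NF (dB) = SNR_in(dB) − SNR_out(dB) when the source is at T₀
NF = 15.3 − 0.674 = 14.626 dB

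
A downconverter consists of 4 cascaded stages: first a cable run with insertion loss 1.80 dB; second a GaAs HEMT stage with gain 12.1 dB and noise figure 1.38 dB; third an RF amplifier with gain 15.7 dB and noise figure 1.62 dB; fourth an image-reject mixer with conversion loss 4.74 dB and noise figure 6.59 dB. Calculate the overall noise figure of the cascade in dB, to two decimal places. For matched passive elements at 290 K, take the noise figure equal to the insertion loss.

3.29 dB

Convert to linear (a loss of L dB is a gain of −L dB): F_i = 10^(NF_i/10), G_i = 10^(G_i,dB/10)
  Stage 1: F_1 = 10^(1.80/10) = 1.514, G_1 = 10^(−1.80/10) = 0.6607
  Stage 2: F_2 = 10^(1.38/10) = 1.374, G_2 = 10^(12.1/10) = 16.22
  Stage 3: F_3 = 10^(1.62/10) = 1.452, G_3 = 10^(15.7/10) = 37.15
  Stage 4: F_4 = 10^(6.59/10) = 4.560, G_4 = 10^(−4.74/10) = 0.3357
Friis cascade:
  F = 1.514 + (1.374 − 1)/0.6607 + (1.452 − 1)/10.72 + (4.560 − 1)/398.1 = 2.131
NF = 10 log₁₀(2.131) = 3.29 dB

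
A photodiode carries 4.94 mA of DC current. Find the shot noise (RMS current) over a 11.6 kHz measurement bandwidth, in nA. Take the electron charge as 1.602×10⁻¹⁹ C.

I_n = √(2qI·B)
2qI·B = 2 × 1.602×10⁻¹⁹ × 4.94×10⁻³ × 1.16×10⁴ = 1.84×10⁻¹⁷ A²
I_n = √(1.84×10⁻¹⁷) = 4.28×10⁻⁹ A = 4.28 nA

4.28 nA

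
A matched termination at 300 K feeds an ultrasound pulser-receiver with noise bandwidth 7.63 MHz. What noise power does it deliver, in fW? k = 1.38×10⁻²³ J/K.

P_n = kTB = 1.38×10⁻²³ × 300 × 7.63×10⁶ = 3.16×10⁻¹⁴ W = 31.6 fW

31.6 fW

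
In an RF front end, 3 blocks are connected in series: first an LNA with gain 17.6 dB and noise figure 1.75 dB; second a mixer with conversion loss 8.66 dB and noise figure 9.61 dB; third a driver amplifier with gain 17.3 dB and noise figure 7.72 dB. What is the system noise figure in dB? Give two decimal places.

Convert to linear (a loss of L dB is a gain of −L dB): F_i = 10^(NF_i/10), G_i = 10^(G_i,dB/10)
  Stage 1: F_1 = 10^(1.75/10) = 1.496, G_1 = 10^(17.6/10) = 57.54
  Stage 2: F_2 = 10^(9.61/10) = 9.141, G_2 = 10^(−8.66/10) = 0.1361
  Stage 3: F_3 = 10^(7.72/10) = 5.916, G_3 = 10^(17.3/10) = 53.70
Friis cascade:
  F = 1.496 + (9.141 − 1)/57.54 + (5.916 − 1)/7.834 = 2.265
NF = 10 log₁₀(2.265) = 3.55 dB

3.55 dB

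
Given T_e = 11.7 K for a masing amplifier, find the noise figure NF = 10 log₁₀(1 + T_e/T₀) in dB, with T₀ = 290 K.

F = 1 + T_e/T₀ = 1 + 11.7/290 = 1.04034
NF = 10 log₁₀(1.04034) = 0.172 dB

0.172 dB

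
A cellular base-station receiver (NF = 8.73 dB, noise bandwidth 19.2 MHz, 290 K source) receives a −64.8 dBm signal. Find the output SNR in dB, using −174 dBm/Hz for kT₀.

27.6 dB

Noise floor: N = −174 + 10 log₁₀(B) + NF
10 log₁₀(1.92×10⁷) = 72.83 dB
N = −174 + 72.83 + 8.73 = −92.44 dBm
SNR = P_sig − N = −64.8 − (−92.44) = 27.64 dB → 27.6 dB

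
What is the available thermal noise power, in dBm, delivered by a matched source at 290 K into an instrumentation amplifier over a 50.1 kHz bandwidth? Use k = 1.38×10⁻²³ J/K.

P_n = kTB = 1.38×10⁻²³ × 290 × 5.01×10⁴ = 2.01×10⁻¹⁶ W
In dBm: 10 log₁₀(2.01×10⁻¹⁶ / 10⁻³) = −127.0 dBm

−127.0 dBm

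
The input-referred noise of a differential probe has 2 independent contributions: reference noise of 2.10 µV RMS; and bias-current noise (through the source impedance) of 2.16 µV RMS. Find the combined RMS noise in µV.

Uncorrelated sources add in power (mean-square): V_tot = √(ΣV_i²)
V_tot = √[(2.10×10⁻⁶)² + (2.16×10⁻⁶)²] = 3.01×10⁻⁶ V = 3.01 µV

3.01 µV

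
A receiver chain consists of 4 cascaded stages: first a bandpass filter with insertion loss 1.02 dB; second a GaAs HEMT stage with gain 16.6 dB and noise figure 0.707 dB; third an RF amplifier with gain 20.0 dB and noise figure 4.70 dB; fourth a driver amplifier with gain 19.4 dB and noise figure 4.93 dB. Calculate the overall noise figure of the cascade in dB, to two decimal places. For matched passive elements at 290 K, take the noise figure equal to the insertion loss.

Convert to linear (a loss of L dB is a gain of −L dB): F_i = 10^(NF_i/10), G_i = 10^(G_i,dB/10)
  Stage 1: F_1 = 10^(1.02/10) = 1.265, G_1 = 10^(−1.02/10) = 0.7907
  Stage 2: F_2 = 10^(0.707/10) = 1.177, G_2 = 10^(16.6/10) = 45.71
  Stage 3: F_3 = 10^(4.70/10) = 2.951, G_3 = 10^(20.0/10) = 100.0
  Stage 4: F_4 = 10^(4.93/10) = 3.112, G_4 = 10^(19.4/10) = 87.10
Friis cascade:
  F = 1.265 + (1.177 − 1)/0.7907 + (2.951 − 1)/36.14 + (3.112 − 1)/3614 = 1.543
NF = 10 log₁₀(1.543) = 1.88 dB

1.88 dB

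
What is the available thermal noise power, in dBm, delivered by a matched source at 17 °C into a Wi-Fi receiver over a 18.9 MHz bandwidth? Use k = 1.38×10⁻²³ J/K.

−101.2 dBm

T = 17 °C + 273.15 = 290.15 K
P_n = kTB = 1.38×10⁻²³ × 290.15 × 1.89×10⁷ = 7.57×10⁻¹⁴ W
In dBm: 10 log₁₀(7.57×10⁻¹⁴ / 10⁻³) = −101.2 dBm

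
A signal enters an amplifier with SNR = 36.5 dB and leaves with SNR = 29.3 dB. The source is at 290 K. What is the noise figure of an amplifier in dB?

7.2 dB

NF (dB) = SNR_in(dB) − SNR_out(dB) when the source is at T₀
NF = 36.5 − 29.3 = 7.2 dB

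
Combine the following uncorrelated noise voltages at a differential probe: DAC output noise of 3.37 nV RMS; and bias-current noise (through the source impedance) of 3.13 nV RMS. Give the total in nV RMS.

Uncorrelated sources add in power (mean-square): V_tot = √(ΣV_i²)
V_tot = √[(3.37×10⁻⁹)² + (3.13×10⁻⁹)²] = 4.60×10⁻⁹ V = 4.60 nV

4.60 nV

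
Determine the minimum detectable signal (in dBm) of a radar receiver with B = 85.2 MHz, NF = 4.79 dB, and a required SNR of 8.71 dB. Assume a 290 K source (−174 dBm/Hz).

−81.2 dBm

Sensitivity = −174 + 10 log₁₀(B) + NF + SNR_min
= −174 + 79.3 + 4.79 + 8.71
= −81.20 dBm → −81.2 dBm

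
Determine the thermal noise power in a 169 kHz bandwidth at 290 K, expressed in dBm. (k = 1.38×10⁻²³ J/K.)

P_n = kTB = 1.38×10⁻²³ × 290 × 1.69×10⁵ = 6.76×10⁻¹⁶ W
In dBm: 10 log₁₀(6.76×10⁻¹⁶ / 10⁻³) = −121.7 dBm

−121.7 dBm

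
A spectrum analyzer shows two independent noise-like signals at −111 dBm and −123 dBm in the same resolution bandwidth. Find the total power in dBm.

−110.7 dBm

Convert to linear, add, convert back:
P₁ = 7.94×10⁻¹⁵ W, P₂ = 5.01×10⁻¹⁶ W
P_tot = 8.44×10⁻¹⁵ W → 10 log₁₀(P_tot / 10⁻³) = −110.7 dBm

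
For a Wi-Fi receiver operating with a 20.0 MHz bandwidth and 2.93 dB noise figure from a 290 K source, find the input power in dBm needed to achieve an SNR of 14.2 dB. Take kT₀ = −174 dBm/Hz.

−83.9 dBm

Sensitivity = −174 + 10 log₁₀(B) + NF + SNR_min
= −174 + 73.01 + 2.93 + 14.2
= −83.86 dBm → −83.9 dBm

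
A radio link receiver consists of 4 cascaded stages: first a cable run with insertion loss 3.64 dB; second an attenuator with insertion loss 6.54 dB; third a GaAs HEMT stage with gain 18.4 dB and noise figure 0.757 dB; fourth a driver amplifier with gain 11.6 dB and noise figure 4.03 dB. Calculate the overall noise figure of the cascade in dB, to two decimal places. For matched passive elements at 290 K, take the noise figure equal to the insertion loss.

Convert to linear (a loss of L dB is a gain of −L dB): F_i = 10^(NF_i/10), G_i = 10^(G_i,dB/10)
  Stage 1: F_1 = 10^(3.64/10) = 2.312, G_1 = 10^(−3.64/10) = 0.4325
  Stage 2: F_2 = 10^(6.54/10) = 4.508, G_2 = 10^(−6.54/10) = 0.2218
  Stage 3: F_3 = 10^(0.757/10) = 1.190, G_3 = 10^(18.4/10) = 69.18
  Stage 4: F_4 = 10^(4.03/10) = 2.529, G_4 = 10^(11.6/10) = 14.45
Friis cascade:
  F = 2.312 + (4.508 − 1)/0.4325 + (1.190 − 1)/0.09594 + (2.529 − 1)/6.637 = 12.64
NF = 10 log₁₀(12.64) = 11.02 dB

11.02 dB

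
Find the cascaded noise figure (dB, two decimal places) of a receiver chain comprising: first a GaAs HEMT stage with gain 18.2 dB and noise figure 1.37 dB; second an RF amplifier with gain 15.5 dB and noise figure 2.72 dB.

Convert to linear (a loss of L dB is a gain of −L dB): F_i = 10^(NF_i/10), G_i = 10^(G_i,dB/10)
  Stage 1: F_1 = 10^(1.37/10) = 1.371, G_1 = 10^(18.2/10) = 66.07
  Stage 2: F_2 = 10^(2.72/10) = 1.871, G_2 = 10^(15.5/10) = 35.48
Friis cascade:
  F = 1.371 + (1.871 − 1)/66.07 = 1.384
NF = 10 log₁₀(1.384) = 1.41 dB

1.41 dB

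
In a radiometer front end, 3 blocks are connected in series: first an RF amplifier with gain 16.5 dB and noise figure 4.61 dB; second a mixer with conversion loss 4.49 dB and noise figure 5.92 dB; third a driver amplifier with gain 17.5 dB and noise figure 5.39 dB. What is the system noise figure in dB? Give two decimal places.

Convert to linear (a loss of L dB is a gain of −L dB): F_i = 10^(NF_i/10), G_i = 10^(G_i,dB/10)
  Stage 1: F_1 = 10^(4.61/10) = 2.891, G_1 = 10^(16.5/10) = 44.67
  Stage 2: F_2 = 10^(5.92/10) = 3.908, G_2 = 10^(−4.49/10) = 0.3556
  Stage 3: F_3 = 10^(5.39/10) = 3.459, G_3 = 10^(17.5/10) = 56.23
Friis cascade:
  F = 2.891 + (3.908 − 1)/44.67 + (3.459 − 1)/15.89 = 3.111
NF = 10 log₁₀(3.111) = 4.93 dB

4.93 dB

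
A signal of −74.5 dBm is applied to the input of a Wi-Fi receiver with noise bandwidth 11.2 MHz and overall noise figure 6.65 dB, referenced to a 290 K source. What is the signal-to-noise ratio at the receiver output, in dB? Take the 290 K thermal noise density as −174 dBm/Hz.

22.4 dB

Noise floor: N = −174 + 10 log₁₀(B) + NF
10 log₁₀(1.12×10⁷) = 70.49 dB
N = −174 + 70.49 + 6.65 = −96.86 dBm
SNR = P_sig − N = −74.5 − (−96.86) = 22.36 dB → 22.4 dB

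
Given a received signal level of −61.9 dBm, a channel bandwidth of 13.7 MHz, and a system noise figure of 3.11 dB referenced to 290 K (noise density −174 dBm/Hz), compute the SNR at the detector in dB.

37.6 dB

Noise floor: N = −174 + 10 log₁₀(B) + NF
10 log₁₀(1.37×10⁷) = 71.37 dB
N = −174 + 71.37 + 3.11 = −99.52 dBm
SNR = P_sig − N = −61.9 − (−99.52) = 37.62 dB → 37.6 dB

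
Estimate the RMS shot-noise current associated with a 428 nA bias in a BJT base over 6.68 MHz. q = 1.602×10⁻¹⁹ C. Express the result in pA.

957 pA

I_n = √(2qI·B)
2qI·B = 2 × 1.602×10⁻¹⁹ × 4.28×10⁻⁷ × 6.68×10⁶ = 9.16×10⁻¹⁹ A²
I_n = √(9.16×10⁻¹⁹) = 9.57×10⁻¹⁰ A = 957 pA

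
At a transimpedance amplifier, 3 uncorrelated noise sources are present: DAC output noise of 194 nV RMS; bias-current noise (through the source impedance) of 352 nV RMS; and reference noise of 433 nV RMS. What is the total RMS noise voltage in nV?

591 nV

Uncorrelated sources add in power (mean-square): V_tot = √(ΣV_i²)
V_tot = √[(1.94×10⁻⁷)² + (3.52×10⁻⁷)² + (4.33×10⁻⁷)²] = 5.91×10⁻⁷ V = 591 nV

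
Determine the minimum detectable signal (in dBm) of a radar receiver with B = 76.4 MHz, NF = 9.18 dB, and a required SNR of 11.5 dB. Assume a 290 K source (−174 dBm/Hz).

−74.5 dBm

Sensitivity = −174 + 10 log₁₀(B) + NF + SNR_min
= −174 + 78.83 + 9.18 + 11.5
= −74.49 dBm → −74.5 dBm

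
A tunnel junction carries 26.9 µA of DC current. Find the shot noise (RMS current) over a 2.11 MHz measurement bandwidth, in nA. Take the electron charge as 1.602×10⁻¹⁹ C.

I_n = √(2qI·B)
2qI·B = 2 × 1.602×10⁻¹⁹ × 2.69×10⁻⁵ × 2.11×10⁶ = 1.82×10⁻¹⁷ A²
I_n = √(1.82×10⁻¹⁷) = 4.26×10⁻⁹ A = 4.26 nA

4.26 nA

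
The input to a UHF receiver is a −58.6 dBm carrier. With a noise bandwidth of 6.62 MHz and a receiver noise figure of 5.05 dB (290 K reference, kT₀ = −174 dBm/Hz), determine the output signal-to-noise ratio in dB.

Noise floor: N = −174 + 10 log₁₀(B) + NF
10 log₁₀(6.62×10⁶) = 68.21 dB
N = −174 + 68.21 + 5.05 = −100.74 dBm
SNR = P_sig − N = −58.6 − (−100.74) = 42.14 dB → 42.1 dB

42.1 dB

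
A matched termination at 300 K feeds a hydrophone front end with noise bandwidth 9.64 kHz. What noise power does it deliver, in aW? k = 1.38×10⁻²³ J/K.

P_n = kTB = 1.38×10⁻²³ × 300 × 9.64×10³ = 3.99×10⁻¹⁷ W = 39.9 aW

39.9 aW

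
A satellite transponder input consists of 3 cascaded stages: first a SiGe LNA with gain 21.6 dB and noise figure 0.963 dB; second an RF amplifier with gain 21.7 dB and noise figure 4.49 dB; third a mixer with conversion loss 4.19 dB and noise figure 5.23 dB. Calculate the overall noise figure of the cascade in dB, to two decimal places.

Convert to linear (a loss of L dB is a gain of −L dB): F_i = 10^(NF_i/10), G_i = 10^(G_i,dB/10)
  Stage 1: F_1 = 10^(0.963/10) = 1.248, G_1 = 10^(21.6/10) = 144.5
  Stage 2: F_2 = 10^(4.49/10) = 2.812, G_2 = 10^(21.7/10) = 147.9
  Stage 3: F_3 = 10^(5.23/10) = 3.334, G_3 = 10^(−4.19/10) = 0.3811
Friis cascade:
  F = 1.248 + (2.812 − 1)/144.5 + (3.334 − 1)/2.138×10⁴ = 1.261
NF = 10 log₁₀(1.261) = 1.01 dB

1.01 dB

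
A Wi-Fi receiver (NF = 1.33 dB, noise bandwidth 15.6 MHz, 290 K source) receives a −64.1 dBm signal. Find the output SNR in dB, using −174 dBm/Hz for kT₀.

Noise floor: N = −174 + 10 log₁₀(B) + NF
10 log₁₀(1.56×10⁷) = 71.93 dB
N = −174 + 71.93 + 1.33 = −100.74 dBm
SNR = P_sig − N = −64.1 − (−100.74) = 36.64 dB → 36.6 dB

36.6 dB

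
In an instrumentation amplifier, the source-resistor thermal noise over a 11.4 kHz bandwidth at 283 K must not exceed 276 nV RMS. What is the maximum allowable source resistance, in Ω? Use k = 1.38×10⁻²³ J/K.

Johnson–Nyquist: V_n = √(4kTRB) ⇒ R = V_n² / (4kTB)
4kTB = 4 × 1.38×10⁻²³ × 283 × 1.14×10⁴ = 1.78×10⁻¹⁶
R = (2.76×10⁻⁷)² / 1.78×10⁻¹⁶ = 4.28×10² Ω = 428 Ω

428 Ω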